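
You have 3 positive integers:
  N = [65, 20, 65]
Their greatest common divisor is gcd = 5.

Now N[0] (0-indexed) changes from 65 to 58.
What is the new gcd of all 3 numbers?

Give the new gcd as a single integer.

Answer: 1

Derivation:
Numbers: [65, 20, 65], gcd = 5
Change: index 0, 65 -> 58
gcd of the OTHER numbers (without index 0): gcd([20, 65]) = 5
New gcd = gcd(g_others, new_val) = gcd(5, 58) = 1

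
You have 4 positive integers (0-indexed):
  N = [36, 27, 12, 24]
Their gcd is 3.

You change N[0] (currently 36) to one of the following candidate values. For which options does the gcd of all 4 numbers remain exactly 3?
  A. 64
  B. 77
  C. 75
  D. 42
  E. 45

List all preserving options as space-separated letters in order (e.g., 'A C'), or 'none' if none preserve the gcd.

Old gcd = 3; gcd of others (without N[0]) = 3
New gcd for candidate v: gcd(3, v). Preserves old gcd iff gcd(3, v) = 3.
  Option A: v=64, gcd(3,64)=1 -> changes
  Option B: v=77, gcd(3,77)=1 -> changes
  Option C: v=75, gcd(3,75)=3 -> preserves
  Option D: v=42, gcd(3,42)=3 -> preserves
  Option E: v=45, gcd(3,45)=3 -> preserves

Answer: C D E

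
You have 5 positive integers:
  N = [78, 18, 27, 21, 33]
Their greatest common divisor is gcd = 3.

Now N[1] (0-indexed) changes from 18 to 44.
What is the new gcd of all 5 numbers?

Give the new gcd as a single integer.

Answer: 1

Derivation:
Numbers: [78, 18, 27, 21, 33], gcd = 3
Change: index 1, 18 -> 44
gcd of the OTHER numbers (without index 1): gcd([78, 27, 21, 33]) = 3
New gcd = gcd(g_others, new_val) = gcd(3, 44) = 1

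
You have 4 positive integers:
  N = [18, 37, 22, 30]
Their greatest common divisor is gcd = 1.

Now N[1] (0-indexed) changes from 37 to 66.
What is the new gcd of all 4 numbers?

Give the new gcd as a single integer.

Answer: 2

Derivation:
Numbers: [18, 37, 22, 30], gcd = 1
Change: index 1, 37 -> 66
gcd of the OTHER numbers (without index 1): gcd([18, 22, 30]) = 2
New gcd = gcd(g_others, new_val) = gcd(2, 66) = 2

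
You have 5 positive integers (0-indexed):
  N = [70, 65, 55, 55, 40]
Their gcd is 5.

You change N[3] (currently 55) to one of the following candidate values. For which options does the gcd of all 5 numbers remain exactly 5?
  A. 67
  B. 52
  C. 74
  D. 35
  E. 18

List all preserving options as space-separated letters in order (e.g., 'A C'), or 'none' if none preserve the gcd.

Old gcd = 5; gcd of others (without N[3]) = 5
New gcd for candidate v: gcd(5, v). Preserves old gcd iff gcd(5, v) = 5.
  Option A: v=67, gcd(5,67)=1 -> changes
  Option B: v=52, gcd(5,52)=1 -> changes
  Option C: v=74, gcd(5,74)=1 -> changes
  Option D: v=35, gcd(5,35)=5 -> preserves
  Option E: v=18, gcd(5,18)=1 -> changes

Answer: D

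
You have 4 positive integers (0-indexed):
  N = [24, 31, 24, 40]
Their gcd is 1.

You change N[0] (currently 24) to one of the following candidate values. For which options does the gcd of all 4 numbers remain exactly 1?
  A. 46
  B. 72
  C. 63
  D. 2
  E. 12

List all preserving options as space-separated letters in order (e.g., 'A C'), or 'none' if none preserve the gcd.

Answer: A B C D E

Derivation:
Old gcd = 1; gcd of others (without N[0]) = 1
New gcd for candidate v: gcd(1, v). Preserves old gcd iff gcd(1, v) = 1.
  Option A: v=46, gcd(1,46)=1 -> preserves
  Option B: v=72, gcd(1,72)=1 -> preserves
  Option C: v=63, gcd(1,63)=1 -> preserves
  Option D: v=2, gcd(1,2)=1 -> preserves
  Option E: v=12, gcd(1,12)=1 -> preserves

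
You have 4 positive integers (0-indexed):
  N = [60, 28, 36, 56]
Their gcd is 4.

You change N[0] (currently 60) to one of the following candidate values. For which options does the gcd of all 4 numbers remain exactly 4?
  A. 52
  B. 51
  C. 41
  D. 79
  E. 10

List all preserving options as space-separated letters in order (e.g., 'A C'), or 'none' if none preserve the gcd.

Old gcd = 4; gcd of others (without N[0]) = 4
New gcd for candidate v: gcd(4, v). Preserves old gcd iff gcd(4, v) = 4.
  Option A: v=52, gcd(4,52)=4 -> preserves
  Option B: v=51, gcd(4,51)=1 -> changes
  Option C: v=41, gcd(4,41)=1 -> changes
  Option D: v=79, gcd(4,79)=1 -> changes
  Option E: v=10, gcd(4,10)=2 -> changes

Answer: A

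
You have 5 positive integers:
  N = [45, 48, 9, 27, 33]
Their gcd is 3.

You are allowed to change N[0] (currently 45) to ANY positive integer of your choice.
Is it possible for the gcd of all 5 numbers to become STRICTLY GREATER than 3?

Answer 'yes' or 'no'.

Current gcd = 3
gcd of all OTHER numbers (without N[0]=45): gcd([48, 9, 27, 33]) = 3
The new gcd after any change is gcd(3, new_value).
This can be at most 3.
Since 3 = old gcd 3, the gcd can only stay the same or decrease.

Answer: no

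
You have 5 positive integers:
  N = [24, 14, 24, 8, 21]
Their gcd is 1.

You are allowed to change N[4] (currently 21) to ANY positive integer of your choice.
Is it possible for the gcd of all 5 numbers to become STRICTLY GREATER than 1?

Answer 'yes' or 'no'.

Answer: yes

Derivation:
Current gcd = 1
gcd of all OTHER numbers (without N[4]=21): gcd([24, 14, 24, 8]) = 2
The new gcd after any change is gcd(2, new_value).
This can be at most 2.
Since 2 > old gcd 1, the gcd CAN increase (e.g., set N[4] = 2).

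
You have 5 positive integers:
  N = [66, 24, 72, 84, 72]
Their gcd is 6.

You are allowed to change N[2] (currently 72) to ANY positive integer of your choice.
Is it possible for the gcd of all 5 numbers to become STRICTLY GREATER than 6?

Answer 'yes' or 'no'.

Current gcd = 6
gcd of all OTHER numbers (without N[2]=72): gcd([66, 24, 84, 72]) = 6
The new gcd after any change is gcd(6, new_value).
This can be at most 6.
Since 6 = old gcd 6, the gcd can only stay the same or decrease.

Answer: no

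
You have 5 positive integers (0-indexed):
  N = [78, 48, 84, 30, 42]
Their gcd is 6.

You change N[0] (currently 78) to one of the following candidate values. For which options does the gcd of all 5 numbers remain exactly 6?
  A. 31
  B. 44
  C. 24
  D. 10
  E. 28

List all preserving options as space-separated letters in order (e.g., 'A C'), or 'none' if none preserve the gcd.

Answer: C

Derivation:
Old gcd = 6; gcd of others (without N[0]) = 6
New gcd for candidate v: gcd(6, v). Preserves old gcd iff gcd(6, v) = 6.
  Option A: v=31, gcd(6,31)=1 -> changes
  Option B: v=44, gcd(6,44)=2 -> changes
  Option C: v=24, gcd(6,24)=6 -> preserves
  Option D: v=10, gcd(6,10)=2 -> changes
  Option E: v=28, gcd(6,28)=2 -> changes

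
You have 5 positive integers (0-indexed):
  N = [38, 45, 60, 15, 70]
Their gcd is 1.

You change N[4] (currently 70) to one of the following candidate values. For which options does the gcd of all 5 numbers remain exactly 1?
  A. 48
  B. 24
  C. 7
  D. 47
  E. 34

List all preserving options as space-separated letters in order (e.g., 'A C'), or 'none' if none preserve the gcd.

Old gcd = 1; gcd of others (without N[4]) = 1
New gcd for candidate v: gcd(1, v). Preserves old gcd iff gcd(1, v) = 1.
  Option A: v=48, gcd(1,48)=1 -> preserves
  Option B: v=24, gcd(1,24)=1 -> preserves
  Option C: v=7, gcd(1,7)=1 -> preserves
  Option D: v=47, gcd(1,47)=1 -> preserves
  Option E: v=34, gcd(1,34)=1 -> preserves

Answer: A B C D E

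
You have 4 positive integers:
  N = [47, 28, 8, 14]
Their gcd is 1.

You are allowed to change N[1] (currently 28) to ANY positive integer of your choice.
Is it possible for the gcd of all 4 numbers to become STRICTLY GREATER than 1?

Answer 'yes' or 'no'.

Current gcd = 1
gcd of all OTHER numbers (without N[1]=28): gcd([47, 8, 14]) = 1
The new gcd after any change is gcd(1, new_value).
This can be at most 1.
Since 1 = old gcd 1, the gcd can only stay the same or decrease.

Answer: no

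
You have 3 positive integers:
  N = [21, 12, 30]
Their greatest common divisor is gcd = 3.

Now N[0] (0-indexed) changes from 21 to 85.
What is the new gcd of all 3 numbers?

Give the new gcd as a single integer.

Answer: 1

Derivation:
Numbers: [21, 12, 30], gcd = 3
Change: index 0, 21 -> 85
gcd of the OTHER numbers (without index 0): gcd([12, 30]) = 6
New gcd = gcd(g_others, new_val) = gcd(6, 85) = 1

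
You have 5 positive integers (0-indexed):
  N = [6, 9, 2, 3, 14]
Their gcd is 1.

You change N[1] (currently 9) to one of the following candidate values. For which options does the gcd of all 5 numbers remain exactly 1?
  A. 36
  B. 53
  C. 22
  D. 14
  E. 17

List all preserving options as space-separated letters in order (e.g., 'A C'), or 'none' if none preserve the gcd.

Old gcd = 1; gcd of others (without N[1]) = 1
New gcd for candidate v: gcd(1, v). Preserves old gcd iff gcd(1, v) = 1.
  Option A: v=36, gcd(1,36)=1 -> preserves
  Option B: v=53, gcd(1,53)=1 -> preserves
  Option C: v=22, gcd(1,22)=1 -> preserves
  Option D: v=14, gcd(1,14)=1 -> preserves
  Option E: v=17, gcd(1,17)=1 -> preserves

Answer: A B C D E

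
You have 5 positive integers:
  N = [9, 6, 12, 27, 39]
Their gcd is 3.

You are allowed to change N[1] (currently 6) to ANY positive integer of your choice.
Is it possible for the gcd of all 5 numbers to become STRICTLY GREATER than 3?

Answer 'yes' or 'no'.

Answer: no

Derivation:
Current gcd = 3
gcd of all OTHER numbers (without N[1]=6): gcd([9, 12, 27, 39]) = 3
The new gcd after any change is gcd(3, new_value).
This can be at most 3.
Since 3 = old gcd 3, the gcd can only stay the same or decrease.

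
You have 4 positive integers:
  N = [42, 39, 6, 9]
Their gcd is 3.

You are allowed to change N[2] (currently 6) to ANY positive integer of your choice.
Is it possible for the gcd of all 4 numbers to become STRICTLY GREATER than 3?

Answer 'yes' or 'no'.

Answer: no

Derivation:
Current gcd = 3
gcd of all OTHER numbers (without N[2]=6): gcd([42, 39, 9]) = 3
The new gcd after any change is gcd(3, new_value).
This can be at most 3.
Since 3 = old gcd 3, the gcd can only stay the same or decrease.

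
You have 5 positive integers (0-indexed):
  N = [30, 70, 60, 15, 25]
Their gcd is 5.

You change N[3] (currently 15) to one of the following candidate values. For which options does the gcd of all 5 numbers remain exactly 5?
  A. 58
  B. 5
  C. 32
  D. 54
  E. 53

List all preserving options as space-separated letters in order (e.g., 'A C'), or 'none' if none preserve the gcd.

Answer: B

Derivation:
Old gcd = 5; gcd of others (without N[3]) = 5
New gcd for candidate v: gcd(5, v). Preserves old gcd iff gcd(5, v) = 5.
  Option A: v=58, gcd(5,58)=1 -> changes
  Option B: v=5, gcd(5,5)=5 -> preserves
  Option C: v=32, gcd(5,32)=1 -> changes
  Option D: v=54, gcd(5,54)=1 -> changes
  Option E: v=53, gcd(5,53)=1 -> changes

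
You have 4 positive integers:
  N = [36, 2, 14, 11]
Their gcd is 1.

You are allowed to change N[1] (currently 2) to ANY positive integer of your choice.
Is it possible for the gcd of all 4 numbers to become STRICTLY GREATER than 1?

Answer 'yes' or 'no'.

Answer: no

Derivation:
Current gcd = 1
gcd of all OTHER numbers (without N[1]=2): gcd([36, 14, 11]) = 1
The new gcd after any change is gcd(1, new_value).
This can be at most 1.
Since 1 = old gcd 1, the gcd can only stay the same or decrease.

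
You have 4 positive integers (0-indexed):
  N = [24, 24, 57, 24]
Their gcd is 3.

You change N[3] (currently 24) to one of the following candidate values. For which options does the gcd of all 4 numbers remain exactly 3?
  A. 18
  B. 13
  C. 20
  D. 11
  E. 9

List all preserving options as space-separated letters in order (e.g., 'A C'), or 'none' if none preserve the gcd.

Old gcd = 3; gcd of others (without N[3]) = 3
New gcd for candidate v: gcd(3, v). Preserves old gcd iff gcd(3, v) = 3.
  Option A: v=18, gcd(3,18)=3 -> preserves
  Option B: v=13, gcd(3,13)=1 -> changes
  Option C: v=20, gcd(3,20)=1 -> changes
  Option D: v=11, gcd(3,11)=1 -> changes
  Option E: v=9, gcd(3,9)=3 -> preserves

Answer: A E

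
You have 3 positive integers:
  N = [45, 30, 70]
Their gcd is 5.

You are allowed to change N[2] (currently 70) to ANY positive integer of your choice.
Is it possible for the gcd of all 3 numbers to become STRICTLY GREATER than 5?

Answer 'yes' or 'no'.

Answer: yes

Derivation:
Current gcd = 5
gcd of all OTHER numbers (without N[2]=70): gcd([45, 30]) = 15
The new gcd after any change is gcd(15, new_value).
This can be at most 15.
Since 15 > old gcd 5, the gcd CAN increase (e.g., set N[2] = 15).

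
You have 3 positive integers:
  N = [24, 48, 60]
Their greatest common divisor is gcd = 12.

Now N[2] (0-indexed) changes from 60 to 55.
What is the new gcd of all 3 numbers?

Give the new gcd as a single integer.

Numbers: [24, 48, 60], gcd = 12
Change: index 2, 60 -> 55
gcd of the OTHER numbers (without index 2): gcd([24, 48]) = 24
New gcd = gcd(g_others, new_val) = gcd(24, 55) = 1

Answer: 1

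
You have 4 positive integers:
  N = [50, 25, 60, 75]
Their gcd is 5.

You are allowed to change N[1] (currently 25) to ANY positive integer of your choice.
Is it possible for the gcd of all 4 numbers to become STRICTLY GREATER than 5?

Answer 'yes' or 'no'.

Answer: no

Derivation:
Current gcd = 5
gcd of all OTHER numbers (without N[1]=25): gcd([50, 60, 75]) = 5
The new gcd after any change is gcd(5, new_value).
This can be at most 5.
Since 5 = old gcd 5, the gcd can only stay the same or decrease.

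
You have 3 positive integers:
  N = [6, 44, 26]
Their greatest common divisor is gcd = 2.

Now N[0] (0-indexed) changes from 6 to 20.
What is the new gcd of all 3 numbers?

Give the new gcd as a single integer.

Numbers: [6, 44, 26], gcd = 2
Change: index 0, 6 -> 20
gcd of the OTHER numbers (without index 0): gcd([44, 26]) = 2
New gcd = gcd(g_others, new_val) = gcd(2, 20) = 2

Answer: 2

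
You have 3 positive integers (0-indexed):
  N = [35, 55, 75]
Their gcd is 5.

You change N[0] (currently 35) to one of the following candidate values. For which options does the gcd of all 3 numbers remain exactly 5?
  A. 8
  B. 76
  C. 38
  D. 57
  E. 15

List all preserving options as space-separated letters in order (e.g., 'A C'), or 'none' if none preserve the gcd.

Old gcd = 5; gcd of others (without N[0]) = 5
New gcd for candidate v: gcd(5, v). Preserves old gcd iff gcd(5, v) = 5.
  Option A: v=8, gcd(5,8)=1 -> changes
  Option B: v=76, gcd(5,76)=1 -> changes
  Option C: v=38, gcd(5,38)=1 -> changes
  Option D: v=57, gcd(5,57)=1 -> changes
  Option E: v=15, gcd(5,15)=5 -> preserves

Answer: E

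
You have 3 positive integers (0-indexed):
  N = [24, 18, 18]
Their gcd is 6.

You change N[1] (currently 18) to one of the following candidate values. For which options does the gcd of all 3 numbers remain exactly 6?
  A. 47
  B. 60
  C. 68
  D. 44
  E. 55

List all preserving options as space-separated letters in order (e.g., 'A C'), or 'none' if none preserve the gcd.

Answer: B

Derivation:
Old gcd = 6; gcd of others (without N[1]) = 6
New gcd for candidate v: gcd(6, v). Preserves old gcd iff gcd(6, v) = 6.
  Option A: v=47, gcd(6,47)=1 -> changes
  Option B: v=60, gcd(6,60)=6 -> preserves
  Option C: v=68, gcd(6,68)=2 -> changes
  Option D: v=44, gcd(6,44)=2 -> changes
  Option E: v=55, gcd(6,55)=1 -> changes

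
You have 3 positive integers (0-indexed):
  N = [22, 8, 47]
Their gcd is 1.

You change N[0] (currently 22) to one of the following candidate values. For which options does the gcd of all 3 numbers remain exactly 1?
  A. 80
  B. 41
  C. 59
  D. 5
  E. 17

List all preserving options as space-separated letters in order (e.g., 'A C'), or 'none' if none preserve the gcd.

Old gcd = 1; gcd of others (without N[0]) = 1
New gcd for candidate v: gcd(1, v). Preserves old gcd iff gcd(1, v) = 1.
  Option A: v=80, gcd(1,80)=1 -> preserves
  Option B: v=41, gcd(1,41)=1 -> preserves
  Option C: v=59, gcd(1,59)=1 -> preserves
  Option D: v=5, gcd(1,5)=1 -> preserves
  Option E: v=17, gcd(1,17)=1 -> preserves

Answer: A B C D E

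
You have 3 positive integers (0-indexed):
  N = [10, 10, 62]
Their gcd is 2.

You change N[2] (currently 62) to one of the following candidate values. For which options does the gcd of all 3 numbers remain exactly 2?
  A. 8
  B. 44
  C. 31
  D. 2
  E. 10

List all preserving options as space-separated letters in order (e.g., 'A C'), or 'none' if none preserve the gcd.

Old gcd = 2; gcd of others (without N[2]) = 10
New gcd for candidate v: gcd(10, v). Preserves old gcd iff gcd(10, v) = 2.
  Option A: v=8, gcd(10,8)=2 -> preserves
  Option B: v=44, gcd(10,44)=2 -> preserves
  Option C: v=31, gcd(10,31)=1 -> changes
  Option D: v=2, gcd(10,2)=2 -> preserves
  Option E: v=10, gcd(10,10)=10 -> changes

Answer: A B D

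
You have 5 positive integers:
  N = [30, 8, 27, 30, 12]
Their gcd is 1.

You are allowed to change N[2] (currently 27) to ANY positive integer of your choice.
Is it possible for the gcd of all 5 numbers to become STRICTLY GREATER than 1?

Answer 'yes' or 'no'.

Current gcd = 1
gcd of all OTHER numbers (without N[2]=27): gcd([30, 8, 30, 12]) = 2
The new gcd after any change is gcd(2, new_value).
This can be at most 2.
Since 2 > old gcd 1, the gcd CAN increase (e.g., set N[2] = 2).

Answer: yes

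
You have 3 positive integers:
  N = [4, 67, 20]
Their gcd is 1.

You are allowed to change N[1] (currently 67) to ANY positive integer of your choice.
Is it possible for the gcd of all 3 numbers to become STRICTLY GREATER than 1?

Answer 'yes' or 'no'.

Current gcd = 1
gcd of all OTHER numbers (without N[1]=67): gcd([4, 20]) = 4
The new gcd after any change is gcd(4, new_value).
This can be at most 4.
Since 4 > old gcd 1, the gcd CAN increase (e.g., set N[1] = 4).

Answer: yes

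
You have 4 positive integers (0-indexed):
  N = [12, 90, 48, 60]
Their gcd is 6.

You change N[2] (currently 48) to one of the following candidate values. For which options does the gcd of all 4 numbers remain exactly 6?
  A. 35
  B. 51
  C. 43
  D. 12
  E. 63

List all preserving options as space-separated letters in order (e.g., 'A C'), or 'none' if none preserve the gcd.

Answer: D

Derivation:
Old gcd = 6; gcd of others (without N[2]) = 6
New gcd for candidate v: gcd(6, v). Preserves old gcd iff gcd(6, v) = 6.
  Option A: v=35, gcd(6,35)=1 -> changes
  Option B: v=51, gcd(6,51)=3 -> changes
  Option C: v=43, gcd(6,43)=1 -> changes
  Option D: v=12, gcd(6,12)=6 -> preserves
  Option E: v=63, gcd(6,63)=3 -> changes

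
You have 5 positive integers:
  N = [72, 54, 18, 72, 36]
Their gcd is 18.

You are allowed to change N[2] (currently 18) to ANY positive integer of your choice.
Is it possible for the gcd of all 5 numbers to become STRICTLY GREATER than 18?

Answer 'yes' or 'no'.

Current gcd = 18
gcd of all OTHER numbers (without N[2]=18): gcd([72, 54, 72, 36]) = 18
The new gcd after any change is gcd(18, new_value).
This can be at most 18.
Since 18 = old gcd 18, the gcd can only stay the same or decrease.

Answer: no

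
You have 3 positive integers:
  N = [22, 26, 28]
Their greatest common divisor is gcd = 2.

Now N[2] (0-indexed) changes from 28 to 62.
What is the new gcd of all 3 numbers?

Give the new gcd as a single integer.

Answer: 2

Derivation:
Numbers: [22, 26, 28], gcd = 2
Change: index 2, 28 -> 62
gcd of the OTHER numbers (without index 2): gcd([22, 26]) = 2
New gcd = gcd(g_others, new_val) = gcd(2, 62) = 2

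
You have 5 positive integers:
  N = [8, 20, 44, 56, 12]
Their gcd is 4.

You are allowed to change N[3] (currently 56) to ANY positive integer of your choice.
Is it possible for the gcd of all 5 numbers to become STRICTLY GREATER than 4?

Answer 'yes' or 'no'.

Current gcd = 4
gcd of all OTHER numbers (without N[3]=56): gcd([8, 20, 44, 12]) = 4
The new gcd after any change is gcd(4, new_value).
This can be at most 4.
Since 4 = old gcd 4, the gcd can only stay the same or decrease.

Answer: no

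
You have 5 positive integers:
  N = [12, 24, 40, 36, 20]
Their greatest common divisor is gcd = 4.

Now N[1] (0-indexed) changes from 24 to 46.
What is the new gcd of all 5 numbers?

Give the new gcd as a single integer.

Answer: 2

Derivation:
Numbers: [12, 24, 40, 36, 20], gcd = 4
Change: index 1, 24 -> 46
gcd of the OTHER numbers (without index 1): gcd([12, 40, 36, 20]) = 4
New gcd = gcd(g_others, new_val) = gcd(4, 46) = 2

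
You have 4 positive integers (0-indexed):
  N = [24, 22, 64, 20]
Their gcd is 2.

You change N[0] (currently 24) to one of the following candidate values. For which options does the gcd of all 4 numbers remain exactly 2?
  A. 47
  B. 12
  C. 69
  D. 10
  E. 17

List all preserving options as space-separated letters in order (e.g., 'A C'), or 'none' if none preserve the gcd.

Answer: B D

Derivation:
Old gcd = 2; gcd of others (without N[0]) = 2
New gcd for candidate v: gcd(2, v). Preserves old gcd iff gcd(2, v) = 2.
  Option A: v=47, gcd(2,47)=1 -> changes
  Option B: v=12, gcd(2,12)=2 -> preserves
  Option C: v=69, gcd(2,69)=1 -> changes
  Option D: v=10, gcd(2,10)=2 -> preserves
  Option E: v=17, gcd(2,17)=1 -> changes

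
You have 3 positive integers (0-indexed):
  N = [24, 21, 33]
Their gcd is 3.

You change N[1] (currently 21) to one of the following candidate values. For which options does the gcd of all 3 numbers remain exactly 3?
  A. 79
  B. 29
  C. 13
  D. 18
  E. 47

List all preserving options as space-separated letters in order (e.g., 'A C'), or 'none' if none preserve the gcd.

Answer: D

Derivation:
Old gcd = 3; gcd of others (without N[1]) = 3
New gcd for candidate v: gcd(3, v). Preserves old gcd iff gcd(3, v) = 3.
  Option A: v=79, gcd(3,79)=1 -> changes
  Option B: v=29, gcd(3,29)=1 -> changes
  Option C: v=13, gcd(3,13)=1 -> changes
  Option D: v=18, gcd(3,18)=3 -> preserves
  Option E: v=47, gcd(3,47)=1 -> changes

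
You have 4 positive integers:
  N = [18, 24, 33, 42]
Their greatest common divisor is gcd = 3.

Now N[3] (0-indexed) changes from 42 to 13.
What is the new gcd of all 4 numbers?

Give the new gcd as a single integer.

Numbers: [18, 24, 33, 42], gcd = 3
Change: index 3, 42 -> 13
gcd of the OTHER numbers (without index 3): gcd([18, 24, 33]) = 3
New gcd = gcd(g_others, new_val) = gcd(3, 13) = 1

Answer: 1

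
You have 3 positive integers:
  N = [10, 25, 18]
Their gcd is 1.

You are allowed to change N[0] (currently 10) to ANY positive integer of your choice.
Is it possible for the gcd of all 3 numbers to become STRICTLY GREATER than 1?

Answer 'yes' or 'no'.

Current gcd = 1
gcd of all OTHER numbers (without N[0]=10): gcd([25, 18]) = 1
The new gcd after any change is gcd(1, new_value).
This can be at most 1.
Since 1 = old gcd 1, the gcd can only stay the same or decrease.

Answer: no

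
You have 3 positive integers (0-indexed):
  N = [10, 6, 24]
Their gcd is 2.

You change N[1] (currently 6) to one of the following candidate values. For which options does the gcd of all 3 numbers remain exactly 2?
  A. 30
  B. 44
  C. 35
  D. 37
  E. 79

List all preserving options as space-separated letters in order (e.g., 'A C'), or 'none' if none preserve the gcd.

Old gcd = 2; gcd of others (without N[1]) = 2
New gcd for candidate v: gcd(2, v). Preserves old gcd iff gcd(2, v) = 2.
  Option A: v=30, gcd(2,30)=2 -> preserves
  Option B: v=44, gcd(2,44)=2 -> preserves
  Option C: v=35, gcd(2,35)=1 -> changes
  Option D: v=37, gcd(2,37)=1 -> changes
  Option E: v=79, gcd(2,79)=1 -> changes

Answer: A B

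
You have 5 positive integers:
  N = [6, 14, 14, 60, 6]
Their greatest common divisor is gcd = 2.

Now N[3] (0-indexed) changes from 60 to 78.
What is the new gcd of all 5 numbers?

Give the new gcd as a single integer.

Numbers: [6, 14, 14, 60, 6], gcd = 2
Change: index 3, 60 -> 78
gcd of the OTHER numbers (without index 3): gcd([6, 14, 14, 6]) = 2
New gcd = gcd(g_others, new_val) = gcd(2, 78) = 2

Answer: 2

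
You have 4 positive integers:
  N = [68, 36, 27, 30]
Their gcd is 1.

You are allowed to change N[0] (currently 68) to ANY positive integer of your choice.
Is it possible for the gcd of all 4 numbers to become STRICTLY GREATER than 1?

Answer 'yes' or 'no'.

Current gcd = 1
gcd of all OTHER numbers (without N[0]=68): gcd([36, 27, 30]) = 3
The new gcd after any change is gcd(3, new_value).
This can be at most 3.
Since 3 > old gcd 1, the gcd CAN increase (e.g., set N[0] = 3).

Answer: yes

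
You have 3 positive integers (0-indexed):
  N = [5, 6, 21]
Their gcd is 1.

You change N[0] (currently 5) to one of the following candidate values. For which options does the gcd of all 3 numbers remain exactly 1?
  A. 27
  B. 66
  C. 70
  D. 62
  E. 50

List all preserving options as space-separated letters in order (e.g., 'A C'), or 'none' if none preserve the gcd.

Old gcd = 1; gcd of others (without N[0]) = 3
New gcd for candidate v: gcd(3, v). Preserves old gcd iff gcd(3, v) = 1.
  Option A: v=27, gcd(3,27)=3 -> changes
  Option B: v=66, gcd(3,66)=3 -> changes
  Option C: v=70, gcd(3,70)=1 -> preserves
  Option D: v=62, gcd(3,62)=1 -> preserves
  Option E: v=50, gcd(3,50)=1 -> preserves

Answer: C D E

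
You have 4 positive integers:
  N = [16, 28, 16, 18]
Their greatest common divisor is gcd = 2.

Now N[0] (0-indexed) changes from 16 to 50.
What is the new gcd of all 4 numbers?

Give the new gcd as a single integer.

Answer: 2

Derivation:
Numbers: [16, 28, 16, 18], gcd = 2
Change: index 0, 16 -> 50
gcd of the OTHER numbers (without index 0): gcd([28, 16, 18]) = 2
New gcd = gcd(g_others, new_val) = gcd(2, 50) = 2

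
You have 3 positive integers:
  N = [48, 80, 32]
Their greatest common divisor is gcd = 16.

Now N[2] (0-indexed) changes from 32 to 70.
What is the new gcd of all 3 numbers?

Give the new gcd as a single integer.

Numbers: [48, 80, 32], gcd = 16
Change: index 2, 32 -> 70
gcd of the OTHER numbers (without index 2): gcd([48, 80]) = 16
New gcd = gcd(g_others, new_val) = gcd(16, 70) = 2

Answer: 2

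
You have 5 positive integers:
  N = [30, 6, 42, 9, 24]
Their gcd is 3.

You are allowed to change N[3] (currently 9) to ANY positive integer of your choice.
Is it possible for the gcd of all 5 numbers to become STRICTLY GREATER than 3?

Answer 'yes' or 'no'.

Current gcd = 3
gcd of all OTHER numbers (without N[3]=9): gcd([30, 6, 42, 24]) = 6
The new gcd after any change is gcd(6, new_value).
This can be at most 6.
Since 6 > old gcd 3, the gcd CAN increase (e.g., set N[3] = 6).

Answer: yes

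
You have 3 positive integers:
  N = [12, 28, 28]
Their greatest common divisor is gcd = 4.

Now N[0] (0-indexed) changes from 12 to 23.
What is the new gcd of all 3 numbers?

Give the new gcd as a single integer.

Numbers: [12, 28, 28], gcd = 4
Change: index 0, 12 -> 23
gcd of the OTHER numbers (without index 0): gcd([28, 28]) = 28
New gcd = gcd(g_others, new_val) = gcd(28, 23) = 1

Answer: 1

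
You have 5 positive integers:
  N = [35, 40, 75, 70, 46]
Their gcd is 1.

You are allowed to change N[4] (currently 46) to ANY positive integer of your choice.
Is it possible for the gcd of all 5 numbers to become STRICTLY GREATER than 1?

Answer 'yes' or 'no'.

Current gcd = 1
gcd of all OTHER numbers (without N[4]=46): gcd([35, 40, 75, 70]) = 5
The new gcd after any change is gcd(5, new_value).
This can be at most 5.
Since 5 > old gcd 1, the gcd CAN increase (e.g., set N[4] = 5).

Answer: yes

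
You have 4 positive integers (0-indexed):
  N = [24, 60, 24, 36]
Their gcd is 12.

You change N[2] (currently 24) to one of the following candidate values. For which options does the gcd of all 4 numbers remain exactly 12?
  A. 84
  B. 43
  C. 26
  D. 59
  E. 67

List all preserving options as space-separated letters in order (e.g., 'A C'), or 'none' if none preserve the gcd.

Answer: A

Derivation:
Old gcd = 12; gcd of others (without N[2]) = 12
New gcd for candidate v: gcd(12, v). Preserves old gcd iff gcd(12, v) = 12.
  Option A: v=84, gcd(12,84)=12 -> preserves
  Option B: v=43, gcd(12,43)=1 -> changes
  Option C: v=26, gcd(12,26)=2 -> changes
  Option D: v=59, gcd(12,59)=1 -> changes
  Option E: v=67, gcd(12,67)=1 -> changes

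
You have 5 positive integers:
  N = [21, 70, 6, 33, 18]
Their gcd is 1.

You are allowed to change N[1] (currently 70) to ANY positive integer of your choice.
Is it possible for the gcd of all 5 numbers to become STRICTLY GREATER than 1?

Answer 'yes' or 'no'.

Current gcd = 1
gcd of all OTHER numbers (without N[1]=70): gcd([21, 6, 33, 18]) = 3
The new gcd after any change is gcd(3, new_value).
This can be at most 3.
Since 3 > old gcd 1, the gcd CAN increase (e.g., set N[1] = 3).

Answer: yes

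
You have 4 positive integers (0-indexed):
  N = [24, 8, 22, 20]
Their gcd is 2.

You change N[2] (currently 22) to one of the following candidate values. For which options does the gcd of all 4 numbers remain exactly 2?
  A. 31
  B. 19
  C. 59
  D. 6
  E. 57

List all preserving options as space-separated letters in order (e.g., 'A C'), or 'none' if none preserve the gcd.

Answer: D

Derivation:
Old gcd = 2; gcd of others (without N[2]) = 4
New gcd for candidate v: gcd(4, v). Preserves old gcd iff gcd(4, v) = 2.
  Option A: v=31, gcd(4,31)=1 -> changes
  Option B: v=19, gcd(4,19)=1 -> changes
  Option C: v=59, gcd(4,59)=1 -> changes
  Option D: v=6, gcd(4,6)=2 -> preserves
  Option E: v=57, gcd(4,57)=1 -> changes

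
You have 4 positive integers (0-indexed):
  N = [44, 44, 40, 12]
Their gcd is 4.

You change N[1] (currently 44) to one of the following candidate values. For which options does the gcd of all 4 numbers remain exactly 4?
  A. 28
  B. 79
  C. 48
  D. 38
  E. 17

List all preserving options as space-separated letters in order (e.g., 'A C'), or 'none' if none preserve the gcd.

Old gcd = 4; gcd of others (without N[1]) = 4
New gcd for candidate v: gcd(4, v). Preserves old gcd iff gcd(4, v) = 4.
  Option A: v=28, gcd(4,28)=4 -> preserves
  Option B: v=79, gcd(4,79)=1 -> changes
  Option C: v=48, gcd(4,48)=4 -> preserves
  Option D: v=38, gcd(4,38)=2 -> changes
  Option E: v=17, gcd(4,17)=1 -> changes

Answer: A C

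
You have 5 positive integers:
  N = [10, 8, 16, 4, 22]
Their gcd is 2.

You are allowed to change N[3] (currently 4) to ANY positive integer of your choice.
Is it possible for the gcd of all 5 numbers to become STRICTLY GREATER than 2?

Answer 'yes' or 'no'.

Current gcd = 2
gcd of all OTHER numbers (without N[3]=4): gcd([10, 8, 16, 22]) = 2
The new gcd after any change is gcd(2, new_value).
This can be at most 2.
Since 2 = old gcd 2, the gcd can only stay the same or decrease.

Answer: no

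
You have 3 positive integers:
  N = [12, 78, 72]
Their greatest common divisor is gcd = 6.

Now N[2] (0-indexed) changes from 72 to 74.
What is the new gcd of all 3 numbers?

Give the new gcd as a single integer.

Answer: 2

Derivation:
Numbers: [12, 78, 72], gcd = 6
Change: index 2, 72 -> 74
gcd of the OTHER numbers (without index 2): gcd([12, 78]) = 6
New gcd = gcd(g_others, new_val) = gcd(6, 74) = 2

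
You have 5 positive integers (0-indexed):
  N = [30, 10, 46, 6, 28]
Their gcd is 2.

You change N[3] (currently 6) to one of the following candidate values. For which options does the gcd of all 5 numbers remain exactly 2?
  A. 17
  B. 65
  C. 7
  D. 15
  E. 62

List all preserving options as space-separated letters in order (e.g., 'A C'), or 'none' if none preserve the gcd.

Answer: E

Derivation:
Old gcd = 2; gcd of others (without N[3]) = 2
New gcd for candidate v: gcd(2, v). Preserves old gcd iff gcd(2, v) = 2.
  Option A: v=17, gcd(2,17)=1 -> changes
  Option B: v=65, gcd(2,65)=1 -> changes
  Option C: v=7, gcd(2,7)=1 -> changes
  Option D: v=15, gcd(2,15)=1 -> changes
  Option E: v=62, gcd(2,62)=2 -> preserves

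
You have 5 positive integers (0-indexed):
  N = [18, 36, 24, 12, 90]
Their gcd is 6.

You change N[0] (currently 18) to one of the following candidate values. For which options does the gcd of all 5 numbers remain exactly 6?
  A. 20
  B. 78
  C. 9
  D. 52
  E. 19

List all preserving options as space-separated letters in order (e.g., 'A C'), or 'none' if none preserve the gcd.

Old gcd = 6; gcd of others (without N[0]) = 6
New gcd for candidate v: gcd(6, v). Preserves old gcd iff gcd(6, v) = 6.
  Option A: v=20, gcd(6,20)=2 -> changes
  Option B: v=78, gcd(6,78)=6 -> preserves
  Option C: v=9, gcd(6,9)=3 -> changes
  Option D: v=52, gcd(6,52)=2 -> changes
  Option E: v=19, gcd(6,19)=1 -> changes

Answer: B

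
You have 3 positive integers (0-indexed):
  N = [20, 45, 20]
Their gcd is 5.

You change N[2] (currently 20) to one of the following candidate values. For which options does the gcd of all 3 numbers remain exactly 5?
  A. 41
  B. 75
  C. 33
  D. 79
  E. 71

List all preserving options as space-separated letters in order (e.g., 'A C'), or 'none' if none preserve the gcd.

Old gcd = 5; gcd of others (without N[2]) = 5
New gcd for candidate v: gcd(5, v). Preserves old gcd iff gcd(5, v) = 5.
  Option A: v=41, gcd(5,41)=1 -> changes
  Option B: v=75, gcd(5,75)=5 -> preserves
  Option C: v=33, gcd(5,33)=1 -> changes
  Option D: v=79, gcd(5,79)=1 -> changes
  Option E: v=71, gcd(5,71)=1 -> changes

Answer: B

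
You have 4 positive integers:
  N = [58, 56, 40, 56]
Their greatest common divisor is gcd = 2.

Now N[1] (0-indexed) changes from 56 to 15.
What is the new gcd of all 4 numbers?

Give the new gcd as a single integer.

Answer: 1

Derivation:
Numbers: [58, 56, 40, 56], gcd = 2
Change: index 1, 56 -> 15
gcd of the OTHER numbers (without index 1): gcd([58, 40, 56]) = 2
New gcd = gcd(g_others, new_val) = gcd(2, 15) = 1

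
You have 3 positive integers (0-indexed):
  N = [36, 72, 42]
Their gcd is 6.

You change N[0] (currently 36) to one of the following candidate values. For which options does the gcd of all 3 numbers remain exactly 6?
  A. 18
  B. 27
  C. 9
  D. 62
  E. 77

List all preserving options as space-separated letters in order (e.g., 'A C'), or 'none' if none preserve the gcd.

Old gcd = 6; gcd of others (without N[0]) = 6
New gcd for candidate v: gcd(6, v). Preserves old gcd iff gcd(6, v) = 6.
  Option A: v=18, gcd(6,18)=6 -> preserves
  Option B: v=27, gcd(6,27)=3 -> changes
  Option C: v=9, gcd(6,9)=3 -> changes
  Option D: v=62, gcd(6,62)=2 -> changes
  Option E: v=77, gcd(6,77)=1 -> changes

Answer: A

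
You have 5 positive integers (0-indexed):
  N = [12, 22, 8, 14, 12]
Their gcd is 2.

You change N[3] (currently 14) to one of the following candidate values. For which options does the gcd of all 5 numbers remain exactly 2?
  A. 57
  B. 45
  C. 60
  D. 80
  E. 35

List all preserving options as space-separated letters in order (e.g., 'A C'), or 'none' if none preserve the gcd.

Answer: C D

Derivation:
Old gcd = 2; gcd of others (without N[3]) = 2
New gcd for candidate v: gcd(2, v). Preserves old gcd iff gcd(2, v) = 2.
  Option A: v=57, gcd(2,57)=1 -> changes
  Option B: v=45, gcd(2,45)=1 -> changes
  Option C: v=60, gcd(2,60)=2 -> preserves
  Option D: v=80, gcd(2,80)=2 -> preserves
  Option E: v=35, gcd(2,35)=1 -> changes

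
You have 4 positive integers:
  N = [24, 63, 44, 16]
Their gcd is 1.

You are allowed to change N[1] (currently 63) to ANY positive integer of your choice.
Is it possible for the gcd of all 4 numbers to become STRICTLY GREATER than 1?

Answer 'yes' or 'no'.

Answer: yes

Derivation:
Current gcd = 1
gcd of all OTHER numbers (without N[1]=63): gcd([24, 44, 16]) = 4
The new gcd after any change is gcd(4, new_value).
This can be at most 4.
Since 4 > old gcd 1, the gcd CAN increase (e.g., set N[1] = 4).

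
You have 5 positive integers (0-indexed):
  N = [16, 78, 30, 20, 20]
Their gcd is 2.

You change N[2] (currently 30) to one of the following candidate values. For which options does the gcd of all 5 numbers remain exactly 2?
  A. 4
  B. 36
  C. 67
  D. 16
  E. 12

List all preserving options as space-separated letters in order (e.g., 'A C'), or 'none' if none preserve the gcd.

Old gcd = 2; gcd of others (without N[2]) = 2
New gcd for candidate v: gcd(2, v). Preserves old gcd iff gcd(2, v) = 2.
  Option A: v=4, gcd(2,4)=2 -> preserves
  Option B: v=36, gcd(2,36)=2 -> preserves
  Option C: v=67, gcd(2,67)=1 -> changes
  Option D: v=16, gcd(2,16)=2 -> preserves
  Option E: v=12, gcd(2,12)=2 -> preserves

Answer: A B D E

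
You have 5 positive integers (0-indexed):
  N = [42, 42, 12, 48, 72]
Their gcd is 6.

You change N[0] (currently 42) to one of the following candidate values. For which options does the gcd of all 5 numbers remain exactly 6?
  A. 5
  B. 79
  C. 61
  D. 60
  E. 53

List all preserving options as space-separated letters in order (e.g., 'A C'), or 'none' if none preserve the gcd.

Answer: D

Derivation:
Old gcd = 6; gcd of others (without N[0]) = 6
New gcd for candidate v: gcd(6, v). Preserves old gcd iff gcd(6, v) = 6.
  Option A: v=5, gcd(6,5)=1 -> changes
  Option B: v=79, gcd(6,79)=1 -> changes
  Option C: v=61, gcd(6,61)=1 -> changes
  Option D: v=60, gcd(6,60)=6 -> preserves
  Option E: v=53, gcd(6,53)=1 -> changes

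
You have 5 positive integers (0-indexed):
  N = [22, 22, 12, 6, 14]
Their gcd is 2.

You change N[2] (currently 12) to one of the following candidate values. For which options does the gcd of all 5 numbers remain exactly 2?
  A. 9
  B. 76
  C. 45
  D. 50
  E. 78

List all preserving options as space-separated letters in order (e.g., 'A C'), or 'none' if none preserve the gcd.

Answer: B D E

Derivation:
Old gcd = 2; gcd of others (without N[2]) = 2
New gcd for candidate v: gcd(2, v). Preserves old gcd iff gcd(2, v) = 2.
  Option A: v=9, gcd(2,9)=1 -> changes
  Option B: v=76, gcd(2,76)=2 -> preserves
  Option C: v=45, gcd(2,45)=1 -> changes
  Option D: v=50, gcd(2,50)=2 -> preserves
  Option E: v=78, gcd(2,78)=2 -> preserves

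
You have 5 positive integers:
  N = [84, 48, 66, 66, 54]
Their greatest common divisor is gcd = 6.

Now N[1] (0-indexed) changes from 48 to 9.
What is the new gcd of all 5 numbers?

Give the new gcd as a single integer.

Answer: 3

Derivation:
Numbers: [84, 48, 66, 66, 54], gcd = 6
Change: index 1, 48 -> 9
gcd of the OTHER numbers (without index 1): gcd([84, 66, 66, 54]) = 6
New gcd = gcd(g_others, new_val) = gcd(6, 9) = 3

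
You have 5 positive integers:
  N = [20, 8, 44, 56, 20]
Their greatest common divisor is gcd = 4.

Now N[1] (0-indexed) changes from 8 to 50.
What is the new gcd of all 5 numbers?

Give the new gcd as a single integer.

Answer: 2

Derivation:
Numbers: [20, 8, 44, 56, 20], gcd = 4
Change: index 1, 8 -> 50
gcd of the OTHER numbers (without index 1): gcd([20, 44, 56, 20]) = 4
New gcd = gcd(g_others, new_val) = gcd(4, 50) = 2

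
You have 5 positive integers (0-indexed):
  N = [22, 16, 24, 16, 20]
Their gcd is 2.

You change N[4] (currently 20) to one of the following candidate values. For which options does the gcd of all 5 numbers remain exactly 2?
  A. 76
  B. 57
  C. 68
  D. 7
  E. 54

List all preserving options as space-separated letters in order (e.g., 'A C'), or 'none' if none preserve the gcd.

Old gcd = 2; gcd of others (without N[4]) = 2
New gcd for candidate v: gcd(2, v). Preserves old gcd iff gcd(2, v) = 2.
  Option A: v=76, gcd(2,76)=2 -> preserves
  Option B: v=57, gcd(2,57)=1 -> changes
  Option C: v=68, gcd(2,68)=2 -> preserves
  Option D: v=7, gcd(2,7)=1 -> changes
  Option E: v=54, gcd(2,54)=2 -> preserves

Answer: A C E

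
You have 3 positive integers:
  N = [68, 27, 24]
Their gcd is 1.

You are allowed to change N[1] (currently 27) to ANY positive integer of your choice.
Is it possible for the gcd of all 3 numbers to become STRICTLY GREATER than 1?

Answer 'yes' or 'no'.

Current gcd = 1
gcd of all OTHER numbers (without N[1]=27): gcd([68, 24]) = 4
The new gcd after any change is gcd(4, new_value).
This can be at most 4.
Since 4 > old gcd 1, the gcd CAN increase (e.g., set N[1] = 4).

Answer: yes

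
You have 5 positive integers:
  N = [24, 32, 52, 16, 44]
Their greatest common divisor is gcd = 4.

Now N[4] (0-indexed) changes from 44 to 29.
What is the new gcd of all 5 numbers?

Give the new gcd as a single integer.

Answer: 1

Derivation:
Numbers: [24, 32, 52, 16, 44], gcd = 4
Change: index 4, 44 -> 29
gcd of the OTHER numbers (without index 4): gcd([24, 32, 52, 16]) = 4
New gcd = gcd(g_others, new_val) = gcd(4, 29) = 1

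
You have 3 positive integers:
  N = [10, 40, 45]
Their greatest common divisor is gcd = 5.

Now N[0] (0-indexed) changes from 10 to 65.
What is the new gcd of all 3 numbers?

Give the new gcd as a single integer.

Answer: 5

Derivation:
Numbers: [10, 40, 45], gcd = 5
Change: index 0, 10 -> 65
gcd of the OTHER numbers (without index 0): gcd([40, 45]) = 5
New gcd = gcd(g_others, new_val) = gcd(5, 65) = 5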